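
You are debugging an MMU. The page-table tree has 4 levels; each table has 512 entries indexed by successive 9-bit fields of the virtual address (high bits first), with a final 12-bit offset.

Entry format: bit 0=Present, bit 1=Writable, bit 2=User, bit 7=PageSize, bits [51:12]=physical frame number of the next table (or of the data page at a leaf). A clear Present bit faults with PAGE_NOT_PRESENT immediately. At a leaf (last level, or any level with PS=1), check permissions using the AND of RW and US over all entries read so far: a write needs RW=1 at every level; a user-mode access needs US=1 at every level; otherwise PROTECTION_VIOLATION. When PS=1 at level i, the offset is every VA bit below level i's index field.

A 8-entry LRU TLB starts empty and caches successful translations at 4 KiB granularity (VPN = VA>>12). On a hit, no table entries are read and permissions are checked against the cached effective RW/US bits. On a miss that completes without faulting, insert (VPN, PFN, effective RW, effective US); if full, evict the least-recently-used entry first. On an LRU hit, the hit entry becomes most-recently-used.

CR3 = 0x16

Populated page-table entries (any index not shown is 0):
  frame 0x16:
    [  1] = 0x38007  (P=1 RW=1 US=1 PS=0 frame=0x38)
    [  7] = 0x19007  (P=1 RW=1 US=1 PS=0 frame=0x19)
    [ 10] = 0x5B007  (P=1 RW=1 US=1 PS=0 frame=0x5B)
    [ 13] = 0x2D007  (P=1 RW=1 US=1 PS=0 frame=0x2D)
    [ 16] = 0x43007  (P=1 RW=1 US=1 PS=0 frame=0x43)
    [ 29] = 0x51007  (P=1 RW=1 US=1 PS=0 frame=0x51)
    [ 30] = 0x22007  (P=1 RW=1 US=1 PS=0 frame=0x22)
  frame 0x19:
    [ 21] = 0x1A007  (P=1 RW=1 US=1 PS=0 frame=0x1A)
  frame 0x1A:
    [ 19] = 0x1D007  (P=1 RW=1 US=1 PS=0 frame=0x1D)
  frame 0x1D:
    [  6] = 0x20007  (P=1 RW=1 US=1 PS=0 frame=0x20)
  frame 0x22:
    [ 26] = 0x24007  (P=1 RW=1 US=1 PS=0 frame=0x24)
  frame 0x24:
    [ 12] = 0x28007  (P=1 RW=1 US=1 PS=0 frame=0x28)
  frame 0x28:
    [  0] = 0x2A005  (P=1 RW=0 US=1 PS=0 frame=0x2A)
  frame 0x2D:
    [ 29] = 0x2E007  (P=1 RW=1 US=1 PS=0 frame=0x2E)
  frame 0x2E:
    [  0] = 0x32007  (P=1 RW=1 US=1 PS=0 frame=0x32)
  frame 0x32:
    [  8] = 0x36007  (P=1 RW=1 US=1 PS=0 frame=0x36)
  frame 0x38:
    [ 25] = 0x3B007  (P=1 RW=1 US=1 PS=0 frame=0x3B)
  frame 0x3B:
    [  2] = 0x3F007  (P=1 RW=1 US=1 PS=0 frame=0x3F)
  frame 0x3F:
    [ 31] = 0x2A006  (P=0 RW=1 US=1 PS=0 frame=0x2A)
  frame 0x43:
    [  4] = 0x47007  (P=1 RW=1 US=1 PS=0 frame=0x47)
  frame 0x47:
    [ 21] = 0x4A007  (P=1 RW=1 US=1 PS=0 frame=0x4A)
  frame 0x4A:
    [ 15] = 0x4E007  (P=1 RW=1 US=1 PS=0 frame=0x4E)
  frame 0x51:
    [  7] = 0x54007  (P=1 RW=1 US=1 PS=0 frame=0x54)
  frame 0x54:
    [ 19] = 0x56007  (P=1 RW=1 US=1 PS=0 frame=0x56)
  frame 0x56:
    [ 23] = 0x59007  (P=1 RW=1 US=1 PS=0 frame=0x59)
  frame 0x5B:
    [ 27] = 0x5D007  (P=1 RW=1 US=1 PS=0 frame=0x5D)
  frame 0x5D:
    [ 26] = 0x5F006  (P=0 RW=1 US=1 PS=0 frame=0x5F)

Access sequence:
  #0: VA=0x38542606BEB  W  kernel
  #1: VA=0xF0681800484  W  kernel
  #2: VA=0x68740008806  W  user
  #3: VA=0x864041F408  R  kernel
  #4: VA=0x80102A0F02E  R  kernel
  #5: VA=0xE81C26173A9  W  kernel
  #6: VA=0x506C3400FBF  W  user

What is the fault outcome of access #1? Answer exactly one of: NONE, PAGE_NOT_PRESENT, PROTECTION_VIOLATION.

Walk each access:
#0 VA=0x38542606BEB (w,kernel):
  lvl0: tbl 0x16, slot 7 ⇒ 0x19007 (P1/RW1/US1/PS0)
  lvl1: tbl 0x19, slot 21 ⇒ 0x1A007 (P1/RW1/US1/PS0)
  lvl2: tbl 0x1A, slot 19 ⇒ 0x1D007 (P1/RW1/US1/PS0)
  lvl3: tbl 0x1D, slot 6 ⇒ 0x20007 (P1/RW1/US1/PS0)
  ✓ 0x20BEB  — 4 lookups
#1 VA=0xF0681800484 (w,kernel):
  lvl0: tbl 0x16, slot 30 ⇒ 0x22007 (P1/RW1/US1/PS0)
  lvl1: tbl 0x22, slot 26 ⇒ 0x24007 (P1/RW1/US1/PS0)
  lvl2: tbl 0x24, slot 12 ⇒ 0x28007 (P1/RW1/US1/PS0)
  lvl3: tbl 0x28, slot 0 ⇒ 0x2A005 (P1/RW0/US1/PS0)
  → PROTECTION_VIOLATION  (4 entries read)
#2 VA=0x68740008806 (w,user):
  lvl0: tbl 0x16, slot 13 ⇒ 0x2D007 (P1/RW1/US1/PS0)
  lvl1: tbl 0x2D, slot 29 ⇒ 0x2E007 (P1/RW1/US1/PS0)
  lvl2: tbl 0x2E, slot 0 ⇒ 0x32007 (P1/RW1/US1/PS0)
  lvl3: tbl 0x32, slot 8 ⇒ 0x36007 (P1/RW1/US1/PS0)
  ✓ 0x36806  — 4 lookups
#3 VA=0x864041F408 (r,kernel):
  lvl0: tbl 0x16, slot 1 ⇒ 0x38007 (P1/RW1/US1/PS0)
  lvl1: tbl 0x38, slot 25 ⇒ 0x3B007 (P1/RW1/US1/PS0)
  lvl2: tbl 0x3B, slot 2 ⇒ 0x3F007 (P1/RW1/US1/PS0)
  lvl3: tbl 0x3F, slot 31 ⇒ 0x2A006 (P0/RW1/US1/PS0)
  → PAGE_NOT_PRESENT  (4 entries read)
#4 VA=0x80102A0F02E (r,kernel):
  lvl0: tbl 0x16, slot 16 ⇒ 0x43007 (P1/RW1/US1/PS0)
  lvl1: tbl 0x43, slot 4 ⇒ 0x47007 (P1/RW1/US1/PS0)
  lvl2: tbl 0x47, slot 21 ⇒ 0x4A007 (P1/RW1/US1/PS0)
  lvl3: tbl 0x4A, slot 15 ⇒ 0x4E007 (P1/RW1/US1/PS0)
  ✓ 0x4E02E  — 4 lookups
#5 VA=0xE81C26173A9 (w,kernel):
  lvl0: tbl 0x16, slot 29 ⇒ 0x51007 (P1/RW1/US1/PS0)
  lvl1: tbl 0x51, slot 7 ⇒ 0x54007 (P1/RW1/US1/PS0)
  lvl2: tbl 0x54, slot 19 ⇒ 0x56007 (P1/RW1/US1/PS0)
  lvl3: tbl 0x56, slot 23 ⇒ 0x59007 (P1/RW1/US1/PS0)
  ✓ 0x593A9  — 4 lookups
#6 VA=0x506C3400FBF (w,user):
  lvl0: tbl 0x16, slot 10 ⇒ 0x5B007 (P1/RW1/US1/PS0)
  lvl1: tbl 0x5B, slot 27 ⇒ 0x5D007 (P1/RW1/US1/PS0)
  lvl2: tbl 0x5D, slot 26 ⇒ 0x5F006 (P0/RW1/US1/PS0)
  → PAGE_NOT_PRESENT  (3 entries read)

Access #1 fault: PROTECTION_VIOLATION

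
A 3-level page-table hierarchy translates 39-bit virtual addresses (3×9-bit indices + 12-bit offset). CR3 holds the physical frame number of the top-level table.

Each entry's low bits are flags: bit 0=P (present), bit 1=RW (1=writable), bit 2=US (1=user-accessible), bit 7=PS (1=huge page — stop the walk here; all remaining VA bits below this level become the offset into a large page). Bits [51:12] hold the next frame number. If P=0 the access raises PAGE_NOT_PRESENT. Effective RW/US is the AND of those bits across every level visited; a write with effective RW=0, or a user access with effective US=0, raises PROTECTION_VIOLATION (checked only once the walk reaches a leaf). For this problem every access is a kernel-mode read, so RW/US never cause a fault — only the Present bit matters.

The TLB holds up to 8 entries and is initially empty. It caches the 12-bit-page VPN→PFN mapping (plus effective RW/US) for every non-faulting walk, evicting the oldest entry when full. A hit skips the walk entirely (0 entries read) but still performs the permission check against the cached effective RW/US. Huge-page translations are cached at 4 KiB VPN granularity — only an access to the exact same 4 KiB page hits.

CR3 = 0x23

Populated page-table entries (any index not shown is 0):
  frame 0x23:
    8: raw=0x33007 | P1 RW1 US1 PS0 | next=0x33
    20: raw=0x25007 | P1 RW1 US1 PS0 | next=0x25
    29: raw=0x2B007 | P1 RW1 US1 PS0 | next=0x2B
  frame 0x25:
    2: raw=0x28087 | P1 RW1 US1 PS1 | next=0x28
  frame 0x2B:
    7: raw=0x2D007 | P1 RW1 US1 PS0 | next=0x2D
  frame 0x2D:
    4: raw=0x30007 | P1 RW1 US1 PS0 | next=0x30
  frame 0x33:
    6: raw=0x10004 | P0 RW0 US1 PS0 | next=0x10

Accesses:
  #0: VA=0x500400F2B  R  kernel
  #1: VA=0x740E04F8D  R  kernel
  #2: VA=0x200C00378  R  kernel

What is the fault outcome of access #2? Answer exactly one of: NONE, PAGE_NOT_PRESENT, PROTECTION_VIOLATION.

Walk each access:
#0 VA=0x500400F2B (r,kernel):
  [0] read 0x23 idx=20: raw=0x25007 flags P=1 W=1 U=1 S=0
  [1] read 0x25 idx=2: raw=0x28087 flags P=1 W=1 U=1 S=1
  ✓ 0x28F2B (huge @L1)  — 2 lookups
#1 VA=0x740E04F8D (r,kernel):
  [0] read 0x23 idx=29: raw=0x2B007 flags P=1 W=1 U=1 S=0
  [1] read 0x2B idx=7: raw=0x2D007 flags P=1 W=1 U=1 S=0
  [2] read 0x2D idx=4: raw=0x30007 flags P=1 W=1 U=1 S=0
  ✓ 0x30F8D  — 3 lookups
#2 VA=0x200C00378 (r,kernel):
  [0] read 0x23 idx=8: raw=0x33007 flags P=1 W=1 U=1 S=0
  [1] read 0x33 idx=6: raw=0x10004 flags P=0 W=0 U=1 S=0
  → PAGE_NOT_PRESENT  (2 entries read)

Access #2 fault: PAGE_NOT_PRESENT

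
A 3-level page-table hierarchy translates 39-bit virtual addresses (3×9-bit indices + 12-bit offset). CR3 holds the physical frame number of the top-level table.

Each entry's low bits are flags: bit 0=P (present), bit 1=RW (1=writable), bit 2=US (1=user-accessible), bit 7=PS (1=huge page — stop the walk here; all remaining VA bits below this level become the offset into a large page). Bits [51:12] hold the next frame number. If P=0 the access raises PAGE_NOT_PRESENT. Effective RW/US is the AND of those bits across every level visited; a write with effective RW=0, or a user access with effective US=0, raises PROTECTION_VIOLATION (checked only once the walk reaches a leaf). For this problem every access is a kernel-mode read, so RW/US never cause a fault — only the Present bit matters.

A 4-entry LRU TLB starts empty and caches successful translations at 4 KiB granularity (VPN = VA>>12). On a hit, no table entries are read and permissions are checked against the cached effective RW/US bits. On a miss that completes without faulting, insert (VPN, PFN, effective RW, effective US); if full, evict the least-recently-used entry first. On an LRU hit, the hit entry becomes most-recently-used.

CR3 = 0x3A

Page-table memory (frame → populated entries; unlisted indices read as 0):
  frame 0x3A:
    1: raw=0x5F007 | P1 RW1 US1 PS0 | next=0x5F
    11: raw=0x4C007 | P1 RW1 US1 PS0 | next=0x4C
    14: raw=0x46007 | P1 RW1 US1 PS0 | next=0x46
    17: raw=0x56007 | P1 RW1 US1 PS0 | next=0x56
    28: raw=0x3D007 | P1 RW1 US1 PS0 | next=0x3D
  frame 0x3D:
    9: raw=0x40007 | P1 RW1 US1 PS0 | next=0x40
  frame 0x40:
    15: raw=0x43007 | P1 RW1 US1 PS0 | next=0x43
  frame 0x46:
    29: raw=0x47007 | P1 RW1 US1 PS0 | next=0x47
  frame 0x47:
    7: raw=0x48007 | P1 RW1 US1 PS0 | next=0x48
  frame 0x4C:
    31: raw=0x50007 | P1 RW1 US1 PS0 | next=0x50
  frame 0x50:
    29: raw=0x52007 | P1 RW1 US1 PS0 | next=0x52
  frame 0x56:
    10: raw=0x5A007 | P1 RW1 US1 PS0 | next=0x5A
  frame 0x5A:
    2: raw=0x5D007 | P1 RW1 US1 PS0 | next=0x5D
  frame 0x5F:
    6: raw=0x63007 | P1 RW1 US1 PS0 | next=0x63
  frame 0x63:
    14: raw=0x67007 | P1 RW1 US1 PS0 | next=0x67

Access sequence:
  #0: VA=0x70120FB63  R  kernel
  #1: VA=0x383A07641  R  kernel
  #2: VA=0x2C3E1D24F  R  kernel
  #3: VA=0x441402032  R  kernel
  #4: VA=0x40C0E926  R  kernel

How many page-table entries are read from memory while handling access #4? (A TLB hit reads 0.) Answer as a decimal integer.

Trace:
#0 VA=0x70120FB63 (r,kernel):
  lvl0: tbl 0x3A, slot 28 ⇒ 0x3D007 (P1/RW1/US1/PS0)
  lvl1: tbl 0x3D, slot 9 ⇒ 0x40007 (P1/RW1/US1/PS0)
  lvl2: tbl 0x40, slot 15 ⇒ 0x43007 (P1/RW1/US1/PS0)
  ⇒ phys 0x43B63  [3 reads]
#1 VA=0x383A07641 (r,kernel):
  lvl0: tbl 0x3A, slot 14 ⇒ 0x46007 (P1/RW1/US1/PS0)
  lvl1: tbl 0x46, slot 29 ⇒ 0x47007 (P1/RW1/US1/PS0)
  lvl2: tbl 0x47, slot 7 ⇒ 0x48007 (P1/RW1/US1/PS0)
  ⇒ phys 0x48641  [3 reads]
#2 VA=0x2C3E1D24F (r,kernel):
  lvl0: tbl 0x3A, slot 11 ⇒ 0x4C007 (P1/RW1/US1/PS0)
  lvl1: tbl 0x4C, slot 31 ⇒ 0x50007 (P1/RW1/US1/PS0)
  lvl2: tbl 0x50, slot 29 ⇒ 0x52007 (P1/RW1/US1/PS0)
  ⇒ phys 0x5224F  [3 reads]
#3 VA=0x441402032 (r,kernel):
  lvl0: tbl 0x3A, slot 17 ⇒ 0x56007 (P1/RW1/US1/PS0)
  lvl1: tbl 0x56, slot 10 ⇒ 0x5A007 (P1/RW1/US1/PS0)
  lvl2: tbl 0x5A, slot 2 ⇒ 0x5D007 (P1/RW1/US1/PS0)
  ⇒ phys 0x5D032  [3 reads]
#4 VA=0x40C0E926 (r,kernel):
  lvl0: tbl 0x3A, slot 1 ⇒ 0x5F007 (P1/RW1/US1/PS0)
  lvl1: tbl 0x5F, slot 6 ⇒ 0x63007 (P1/RW1/US1/PS0)
  lvl2: tbl 0x63, slot 14 ⇒ 0x67007 (P1/RW1/US1/PS0)
  ⇒ phys 0x67926  [3 reads]

Entries read for #4: 3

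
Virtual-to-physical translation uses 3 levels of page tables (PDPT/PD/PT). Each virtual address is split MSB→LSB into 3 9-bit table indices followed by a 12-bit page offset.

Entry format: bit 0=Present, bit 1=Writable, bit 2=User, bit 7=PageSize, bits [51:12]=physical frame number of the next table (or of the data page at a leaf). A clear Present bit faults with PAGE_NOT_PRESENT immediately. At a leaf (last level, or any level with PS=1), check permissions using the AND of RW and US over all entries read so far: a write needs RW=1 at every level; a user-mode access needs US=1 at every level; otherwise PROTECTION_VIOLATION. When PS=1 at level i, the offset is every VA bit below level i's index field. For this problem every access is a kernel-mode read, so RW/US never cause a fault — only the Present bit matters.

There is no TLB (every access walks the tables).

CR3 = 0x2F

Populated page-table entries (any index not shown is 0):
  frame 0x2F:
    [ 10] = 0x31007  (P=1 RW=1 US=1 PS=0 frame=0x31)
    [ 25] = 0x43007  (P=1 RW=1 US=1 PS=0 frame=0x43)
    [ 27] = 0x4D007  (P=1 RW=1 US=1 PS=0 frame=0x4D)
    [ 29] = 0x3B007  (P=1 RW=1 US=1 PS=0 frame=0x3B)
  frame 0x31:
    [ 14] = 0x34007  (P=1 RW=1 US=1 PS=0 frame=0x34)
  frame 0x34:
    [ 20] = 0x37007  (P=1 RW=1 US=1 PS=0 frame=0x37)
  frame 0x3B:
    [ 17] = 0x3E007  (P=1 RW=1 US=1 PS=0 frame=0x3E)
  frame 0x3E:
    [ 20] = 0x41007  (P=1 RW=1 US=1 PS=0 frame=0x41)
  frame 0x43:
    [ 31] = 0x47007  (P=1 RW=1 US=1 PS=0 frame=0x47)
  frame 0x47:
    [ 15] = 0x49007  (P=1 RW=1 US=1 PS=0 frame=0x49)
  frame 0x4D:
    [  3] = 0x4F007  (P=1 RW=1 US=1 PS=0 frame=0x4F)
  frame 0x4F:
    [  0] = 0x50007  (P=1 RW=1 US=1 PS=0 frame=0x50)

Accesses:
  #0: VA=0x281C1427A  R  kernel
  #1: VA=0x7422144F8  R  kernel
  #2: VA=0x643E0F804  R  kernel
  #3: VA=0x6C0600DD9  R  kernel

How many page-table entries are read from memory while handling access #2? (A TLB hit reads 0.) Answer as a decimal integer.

Per-access translation:
#0 VA=0x281C1427A (r,kernel):
  L0 @0x2F[10] → 0x31007  P=1,RW=1,US=1,PS=0
  L1 @0x31[14] → 0x34007  P=1,RW=1,US=1,PS=0
  L2 @0x34[20] → 0x37007  P=1,RW=1,US=1,PS=0
  ⇒ phys 0x3727A  [3 reads]
#1 VA=0x7422144F8 (r,kernel):
  L0 @0x2F[29] → 0x3B007  P=1,RW=1,US=1,PS=0
  L1 @0x3B[17] → 0x3E007  P=1,RW=1,US=1,PS=0
  L2 @0x3E[20] → 0x41007  P=1,RW=1,US=1,PS=0
  ⇒ phys 0x414F8  [3 reads]
#2 VA=0x643E0F804 (r,kernel):
  L0 @0x2F[25] → 0x43007  P=1,RW=1,US=1,PS=0
  L1 @0x43[31] → 0x47007  P=1,RW=1,US=1,PS=0
  L2 @0x47[15] → 0x49007  P=1,RW=1,US=1,PS=0
  ⇒ phys 0x49804  [3 reads]
#3 VA=0x6C0600DD9 (r,kernel):
  L0 @0x2F[27] → 0x4D007  P=1,RW=1,US=1,PS=0
  L1 @0x4D[3] → 0x4F007  P=1,RW=1,US=1,PS=0
  L2 @0x4F[0] → 0x50007  P=1,RW=1,US=1,PS=0
  ⇒ phys 0x50DD9  [3 reads]

Entries read for #2: 3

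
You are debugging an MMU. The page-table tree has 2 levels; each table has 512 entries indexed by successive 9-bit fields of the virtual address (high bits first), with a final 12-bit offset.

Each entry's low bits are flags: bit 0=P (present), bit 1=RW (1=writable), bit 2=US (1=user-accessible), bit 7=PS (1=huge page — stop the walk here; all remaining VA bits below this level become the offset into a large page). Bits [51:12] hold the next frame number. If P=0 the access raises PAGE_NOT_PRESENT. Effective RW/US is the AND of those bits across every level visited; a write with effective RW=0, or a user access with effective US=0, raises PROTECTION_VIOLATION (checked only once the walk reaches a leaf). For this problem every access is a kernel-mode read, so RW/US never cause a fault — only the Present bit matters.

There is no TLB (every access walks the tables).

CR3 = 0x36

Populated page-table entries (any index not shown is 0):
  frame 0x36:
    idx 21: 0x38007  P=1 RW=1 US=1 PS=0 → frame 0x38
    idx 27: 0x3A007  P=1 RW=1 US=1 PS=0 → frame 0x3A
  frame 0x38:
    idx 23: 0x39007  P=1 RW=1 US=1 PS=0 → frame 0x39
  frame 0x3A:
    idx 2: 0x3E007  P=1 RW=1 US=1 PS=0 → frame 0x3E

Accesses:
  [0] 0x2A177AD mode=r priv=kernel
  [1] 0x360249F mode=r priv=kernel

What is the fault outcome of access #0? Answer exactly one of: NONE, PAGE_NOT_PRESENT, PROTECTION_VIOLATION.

Per-access translation:
#0 VA=0x2A177AD (r,kernel):
  L0: frame=0x36 idx=21 entry=0x38007 [P=1 RW=1 US=1 PS=0]
  L1: frame=0x38 idx=23 entry=0x39007 [P=1 RW=1 US=1 PS=0]
  ✓ 0x397AD  — 2 lookups
#1 VA=0x360249F (r,kernel):
  L0: frame=0x36 idx=27 entry=0x3A007 [P=1 RW=1 US=1 PS=0]
  L1: frame=0x3A idx=2 entry=0x3E007 [P=1 RW=1 US=1 PS=0]
  ✓ 0x3E49F  — 2 lookups

Access #0 fault: NONE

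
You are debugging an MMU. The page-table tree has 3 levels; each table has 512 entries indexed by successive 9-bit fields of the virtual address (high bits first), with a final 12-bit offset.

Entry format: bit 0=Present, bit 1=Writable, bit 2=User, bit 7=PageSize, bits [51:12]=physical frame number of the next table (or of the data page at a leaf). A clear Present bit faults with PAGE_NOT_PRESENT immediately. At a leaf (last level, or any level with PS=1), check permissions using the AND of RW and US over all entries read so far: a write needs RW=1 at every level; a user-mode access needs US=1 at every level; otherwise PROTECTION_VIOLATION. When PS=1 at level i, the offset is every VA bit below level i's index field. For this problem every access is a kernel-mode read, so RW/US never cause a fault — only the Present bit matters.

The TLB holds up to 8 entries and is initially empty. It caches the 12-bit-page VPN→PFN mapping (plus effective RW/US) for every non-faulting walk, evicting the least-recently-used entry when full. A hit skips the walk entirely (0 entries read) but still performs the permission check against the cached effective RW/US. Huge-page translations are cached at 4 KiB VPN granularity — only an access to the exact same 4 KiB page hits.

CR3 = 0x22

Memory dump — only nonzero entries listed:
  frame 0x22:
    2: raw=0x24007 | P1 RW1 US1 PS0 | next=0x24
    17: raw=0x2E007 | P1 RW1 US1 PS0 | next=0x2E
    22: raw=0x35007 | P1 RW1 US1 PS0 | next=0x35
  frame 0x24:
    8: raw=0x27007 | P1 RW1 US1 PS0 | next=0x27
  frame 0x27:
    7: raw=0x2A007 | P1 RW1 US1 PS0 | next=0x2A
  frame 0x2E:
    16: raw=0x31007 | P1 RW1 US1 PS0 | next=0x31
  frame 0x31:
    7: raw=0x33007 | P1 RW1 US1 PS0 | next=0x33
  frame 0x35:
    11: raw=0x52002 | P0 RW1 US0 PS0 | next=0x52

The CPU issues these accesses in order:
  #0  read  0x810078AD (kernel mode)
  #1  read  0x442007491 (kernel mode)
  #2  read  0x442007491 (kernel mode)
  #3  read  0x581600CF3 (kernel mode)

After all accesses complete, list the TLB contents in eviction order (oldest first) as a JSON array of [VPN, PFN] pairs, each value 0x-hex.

Trace:
#0 VA=0x810078AD (r,kernel):
  lvl0: tbl 0x22, slot 2 ⇒ 0x24007 (P1/RW1/US1/PS0)
  lvl1: tbl 0x24, slot 8 ⇒ 0x27007 (P1/RW1/US1/PS0)
  lvl2: tbl 0x27, slot 7 ⇒ 0x2A007 (P1/RW1/US1/PS0)
  ⇒ phys 0x2A8AD  [3 reads]
#1 VA=0x442007491 (r,kernel):
  lvl0: tbl 0x22, slot 17 ⇒ 0x2E007 (P1/RW1/US1/PS0)
  lvl1: tbl 0x2E, slot 16 ⇒ 0x31007 (P1/RW1/US1/PS0)
  lvl2: tbl 0x31, slot 7 ⇒ 0x33007 (P1/RW1/US1/PS0)
  ⇒ phys 0x33491  [3 reads]
#2 VA=0x442007491 (r,kernel):
  TLB hit vpn=0x442007 → PA=0x33491
#3 VA=0x581600CF3 (r,kernel):
  lvl0: tbl 0x22, slot 22 ⇒ 0x35007 (P1/RW1/US1/PS0)
  lvl1: tbl 0x35, slot 11 ⇒ 0x52002 (P0/RW1/US0/PS0)
  → PAGE_NOT_PRESENT  (2 entries read)

TLB: [["0x81007", "0x2A"], ["0x442007", "0x33"]]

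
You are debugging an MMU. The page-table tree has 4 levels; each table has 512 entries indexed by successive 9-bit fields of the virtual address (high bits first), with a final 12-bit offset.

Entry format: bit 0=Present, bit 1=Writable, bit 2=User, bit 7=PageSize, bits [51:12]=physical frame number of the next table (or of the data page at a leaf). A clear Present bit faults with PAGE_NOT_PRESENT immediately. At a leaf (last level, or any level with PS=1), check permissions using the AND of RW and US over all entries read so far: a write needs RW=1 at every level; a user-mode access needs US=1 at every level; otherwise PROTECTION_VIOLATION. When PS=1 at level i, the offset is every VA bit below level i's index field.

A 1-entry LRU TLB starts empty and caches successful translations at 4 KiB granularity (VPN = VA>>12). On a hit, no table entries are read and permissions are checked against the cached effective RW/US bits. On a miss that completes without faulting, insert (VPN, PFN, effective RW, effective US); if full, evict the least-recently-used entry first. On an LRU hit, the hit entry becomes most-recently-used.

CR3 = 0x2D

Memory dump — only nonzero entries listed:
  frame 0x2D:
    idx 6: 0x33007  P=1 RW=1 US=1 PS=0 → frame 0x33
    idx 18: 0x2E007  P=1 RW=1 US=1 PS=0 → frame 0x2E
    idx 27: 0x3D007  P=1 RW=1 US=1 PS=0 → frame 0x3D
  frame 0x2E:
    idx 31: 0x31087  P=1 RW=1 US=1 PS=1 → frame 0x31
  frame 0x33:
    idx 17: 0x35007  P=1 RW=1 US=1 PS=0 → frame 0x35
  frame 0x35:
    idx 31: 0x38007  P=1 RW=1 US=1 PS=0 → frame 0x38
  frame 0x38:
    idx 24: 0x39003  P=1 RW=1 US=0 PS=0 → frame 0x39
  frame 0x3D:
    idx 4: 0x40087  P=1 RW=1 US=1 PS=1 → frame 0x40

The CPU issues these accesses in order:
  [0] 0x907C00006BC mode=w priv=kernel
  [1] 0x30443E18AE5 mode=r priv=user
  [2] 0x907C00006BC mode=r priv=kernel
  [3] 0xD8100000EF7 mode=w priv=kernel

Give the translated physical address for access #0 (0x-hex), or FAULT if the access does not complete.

Walk each access:
#0 VA=0x907C00006BC (w,kernel):
  L0: frame=0x2D idx=18 entry=0x2E007 [P=1 RW=1 US=1 PS=0]
  L1: frame=0x2E idx=31 entry=0x31087 [P=1 RW=1 US=1 PS=1]
  ✓ 0x316BC (huge @L1)  — 2 lookups
#1 VA=0x30443E18AE5 (r,user):
  L0: frame=0x2D idx=6 entry=0x33007 [P=1 RW=1 US=1 PS=0]
  L1: frame=0x33 idx=17 entry=0x35007 [P=1 RW=1 US=1 PS=0]
  L2: frame=0x35 idx=31 entry=0x38007 [P=1 RW=1 US=1 PS=0]
  L3: frame=0x38 idx=24 entry=0x39003 [P=1 RW=1 US=0 PS=0]
  ✗ PROTECTION_VIOLATION  [4 reads]
#2 VA=0x907C00006BC (r,kernel):
  TLB hit vpn=0x907C0000 → PA=0x316BC
#3 VA=0xD8100000EF7 (w,kernel):
  L0: frame=0x2D idx=27 entry=0x3D007 [P=1 RW=1 US=1 PS=0]
  L1: frame=0x3D idx=4 entry=0x40087 [P=1 RW=1 US=1 PS=1]
  ✓ 0x40EF7 (huge @L1)  — 2 lookups

Access #0 PA: 0x316BC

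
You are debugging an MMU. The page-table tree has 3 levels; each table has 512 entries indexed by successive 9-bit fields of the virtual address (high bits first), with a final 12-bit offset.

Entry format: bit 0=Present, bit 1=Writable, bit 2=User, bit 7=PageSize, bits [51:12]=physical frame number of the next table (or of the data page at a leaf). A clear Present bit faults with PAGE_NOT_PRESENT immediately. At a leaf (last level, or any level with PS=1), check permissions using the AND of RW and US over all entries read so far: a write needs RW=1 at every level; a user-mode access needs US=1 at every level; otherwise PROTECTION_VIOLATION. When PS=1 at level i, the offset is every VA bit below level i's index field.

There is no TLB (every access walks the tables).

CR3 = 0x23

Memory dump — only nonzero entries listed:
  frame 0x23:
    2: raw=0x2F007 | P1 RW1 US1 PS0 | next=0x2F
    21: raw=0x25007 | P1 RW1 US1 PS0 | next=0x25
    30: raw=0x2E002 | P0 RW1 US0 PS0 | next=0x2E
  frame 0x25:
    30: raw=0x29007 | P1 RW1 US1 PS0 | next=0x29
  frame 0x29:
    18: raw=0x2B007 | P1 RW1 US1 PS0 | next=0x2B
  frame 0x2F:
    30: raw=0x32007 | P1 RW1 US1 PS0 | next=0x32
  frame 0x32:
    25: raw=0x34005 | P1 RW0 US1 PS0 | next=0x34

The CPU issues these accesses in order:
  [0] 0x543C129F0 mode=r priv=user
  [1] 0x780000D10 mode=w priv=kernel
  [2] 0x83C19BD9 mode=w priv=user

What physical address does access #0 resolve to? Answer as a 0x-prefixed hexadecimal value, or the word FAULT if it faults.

Walk each access:
#0 VA=0x543C129F0 (r,user):
  L0 @0x23[21] → 0x25007  P=1,RW=1,US=1,PS=0
  L1 @0x25[30] → 0x29007  P=1,RW=1,US=1,PS=0
  L2 @0x29[18] → 0x2B007  P=1,RW=1,US=1,PS=0
  ✓ 0x2B9F0  — 3 lookups
#1 VA=0x780000D10 (w,kernel):
  L0 @0x23[30] → 0x2E002  P=0,RW=1,US=0,PS=0
  → PAGE_NOT_PRESENT  (1 entries read)
#2 VA=0x83C19BD9 (w,user):
  L0 @0x23[2] → 0x2F007  P=1,RW=1,US=1,PS=0
  L1 @0x2F[30] → 0x32007  P=1,RW=1,US=1,PS=0
  L2 @0x32[25] → 0x34005  P=1,RW=0,US=1,PS=0
  → PROTECTION_VIOLATION  (3 entries read)

Access #0 PA: 0x2B9F0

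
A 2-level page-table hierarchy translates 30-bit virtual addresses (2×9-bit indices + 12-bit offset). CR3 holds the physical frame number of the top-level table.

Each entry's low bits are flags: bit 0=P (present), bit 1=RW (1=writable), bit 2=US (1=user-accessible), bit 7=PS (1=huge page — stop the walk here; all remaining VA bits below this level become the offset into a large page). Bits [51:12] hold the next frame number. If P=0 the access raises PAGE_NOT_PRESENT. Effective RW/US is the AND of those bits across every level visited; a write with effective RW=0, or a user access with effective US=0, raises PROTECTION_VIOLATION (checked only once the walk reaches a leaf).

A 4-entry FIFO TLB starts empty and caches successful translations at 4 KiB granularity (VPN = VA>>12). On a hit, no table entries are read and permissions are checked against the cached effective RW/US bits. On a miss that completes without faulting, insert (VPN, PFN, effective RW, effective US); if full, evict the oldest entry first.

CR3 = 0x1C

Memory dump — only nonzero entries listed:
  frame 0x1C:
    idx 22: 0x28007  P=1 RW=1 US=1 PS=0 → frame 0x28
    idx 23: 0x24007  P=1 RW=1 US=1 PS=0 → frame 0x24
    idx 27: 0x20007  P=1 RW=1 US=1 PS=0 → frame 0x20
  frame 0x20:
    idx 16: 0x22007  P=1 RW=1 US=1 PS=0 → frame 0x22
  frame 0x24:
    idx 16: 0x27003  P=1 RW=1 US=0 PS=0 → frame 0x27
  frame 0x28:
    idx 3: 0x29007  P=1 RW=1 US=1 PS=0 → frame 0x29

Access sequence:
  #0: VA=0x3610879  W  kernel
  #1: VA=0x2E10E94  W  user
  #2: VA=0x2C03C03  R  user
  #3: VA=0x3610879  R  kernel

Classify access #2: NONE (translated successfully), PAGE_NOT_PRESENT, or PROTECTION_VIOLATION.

Walk each access:
#0 VA=0x3610879 (w,kernel):
  L0 @0x1C[27] → 0x20007  P=1,RW=1,US=1,PS=0
  L1 @0x20[16] → 0x22007  P=1,RW=1,US=1,PS=0
  → PA=0x22879  (2 entries read)
#1 VA=0x2E10E94 (w,user):
  L0 @0x1C[23] → 0x24007  P=1,RW=1,US=1,PS=0
  L1 @0x24[16] → 0x27003  P=1,RW=1,US=0,PS=0
  ✗ PROTECTION_VIOLATION  [2 reads]
#2 VA=0x2C03C03 (r,user):
  L0 @0x1C[22] → 0x28007  P=1,RW=1,US=1,PS=0
  L1 @0x28[3] → 0x29007  P=1,RW=1,US=1,PS=0
  → PA=0x29C03  (2 entries read)
#3 VA=0x3610879 (r,kernel):
  TLB hit vpn=0x3610 → PA=0x22879

Access #2 fault: NONE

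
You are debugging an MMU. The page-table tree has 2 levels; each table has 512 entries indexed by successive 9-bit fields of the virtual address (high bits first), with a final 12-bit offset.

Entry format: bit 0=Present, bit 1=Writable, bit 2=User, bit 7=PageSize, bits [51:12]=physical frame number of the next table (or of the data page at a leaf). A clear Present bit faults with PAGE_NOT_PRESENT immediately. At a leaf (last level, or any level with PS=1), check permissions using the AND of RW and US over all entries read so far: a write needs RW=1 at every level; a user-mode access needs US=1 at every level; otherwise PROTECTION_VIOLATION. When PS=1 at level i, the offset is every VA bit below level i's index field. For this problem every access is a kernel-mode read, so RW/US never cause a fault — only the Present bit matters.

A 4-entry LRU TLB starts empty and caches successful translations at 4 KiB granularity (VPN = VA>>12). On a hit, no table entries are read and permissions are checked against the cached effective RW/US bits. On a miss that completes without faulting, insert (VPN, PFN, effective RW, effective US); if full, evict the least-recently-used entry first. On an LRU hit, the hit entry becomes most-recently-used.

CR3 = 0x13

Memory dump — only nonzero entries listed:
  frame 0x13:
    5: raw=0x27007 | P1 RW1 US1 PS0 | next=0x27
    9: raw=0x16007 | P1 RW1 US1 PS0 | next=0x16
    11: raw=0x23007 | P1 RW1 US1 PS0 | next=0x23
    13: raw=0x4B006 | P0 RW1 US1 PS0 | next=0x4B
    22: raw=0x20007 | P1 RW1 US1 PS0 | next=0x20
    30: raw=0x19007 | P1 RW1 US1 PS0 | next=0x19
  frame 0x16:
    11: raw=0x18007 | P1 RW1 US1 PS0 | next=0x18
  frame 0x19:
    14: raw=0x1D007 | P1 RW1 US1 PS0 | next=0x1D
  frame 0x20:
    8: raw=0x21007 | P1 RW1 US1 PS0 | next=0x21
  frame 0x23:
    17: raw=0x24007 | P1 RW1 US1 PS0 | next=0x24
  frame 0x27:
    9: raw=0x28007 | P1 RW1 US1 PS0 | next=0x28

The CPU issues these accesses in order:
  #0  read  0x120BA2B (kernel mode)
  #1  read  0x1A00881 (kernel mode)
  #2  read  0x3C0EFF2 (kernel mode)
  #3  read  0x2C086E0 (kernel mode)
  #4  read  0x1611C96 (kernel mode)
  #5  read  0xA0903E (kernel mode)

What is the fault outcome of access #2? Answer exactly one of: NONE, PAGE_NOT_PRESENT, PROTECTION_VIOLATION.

Trace:
#0 VA=0x120BA2B (r,kernel):
  L0 @0x13[9] → 0x16007  P=1,RW=1,US=1,PS=0
  L1 @0x16[11] → 0x18007  P=1,RW=1,US=1,PS=0
  → PA=0x18A2B  (2 entries read)
#1 VA=0x1A00881 (r,kernel):
  L0 @0x13[13] → 0x4B006  P=0,RW=1,US=1,PS=0
  ⇒ fault: PAGE_NOT_PRESENT  — 1 lookups
#2 VA=0x3C0EFF2 (r,kernel):
  L0 @0x13[30] → 0x19007  P=1,RW=1,US=1,PS=0
  L1 @0x19[14] → 0x1D007  P=1,RW=1,US=1,PS=0
  → PA=0x1DFF2  (2 entries read)
#3 VA=0x2C086E0 (r,kernel):
  L0 @0x13[22] → 0x20007  P=1,RW=1,US=1,PS=0
  L1 @0x20[8] → 0x21007  P=1,RW=1,US=1,PS=0
  → PA=0x216E0  (2 entries read)
#4 VA=0x1611C96 (r,kernel):
  L0 @0x13[11] → 0x23007  P=1,RW=1,US=1,PS=0
  L1 @0x23[17] → 0x24007  P=1,RW=1,US=1,PS=0
  → PA=0x24C96  (2 entries read)
#5 VA=0xA0903E (r,kernel):
  L0 @0x13[5] → 0x27007  P=1,RW=1,US=1,PS=0
  L1 @0x27[9] → 0x28007  P=1,RW=1,US=1,PS=0
  → PA=0x2803E  (2 entries read)

Access #2 fault: NONE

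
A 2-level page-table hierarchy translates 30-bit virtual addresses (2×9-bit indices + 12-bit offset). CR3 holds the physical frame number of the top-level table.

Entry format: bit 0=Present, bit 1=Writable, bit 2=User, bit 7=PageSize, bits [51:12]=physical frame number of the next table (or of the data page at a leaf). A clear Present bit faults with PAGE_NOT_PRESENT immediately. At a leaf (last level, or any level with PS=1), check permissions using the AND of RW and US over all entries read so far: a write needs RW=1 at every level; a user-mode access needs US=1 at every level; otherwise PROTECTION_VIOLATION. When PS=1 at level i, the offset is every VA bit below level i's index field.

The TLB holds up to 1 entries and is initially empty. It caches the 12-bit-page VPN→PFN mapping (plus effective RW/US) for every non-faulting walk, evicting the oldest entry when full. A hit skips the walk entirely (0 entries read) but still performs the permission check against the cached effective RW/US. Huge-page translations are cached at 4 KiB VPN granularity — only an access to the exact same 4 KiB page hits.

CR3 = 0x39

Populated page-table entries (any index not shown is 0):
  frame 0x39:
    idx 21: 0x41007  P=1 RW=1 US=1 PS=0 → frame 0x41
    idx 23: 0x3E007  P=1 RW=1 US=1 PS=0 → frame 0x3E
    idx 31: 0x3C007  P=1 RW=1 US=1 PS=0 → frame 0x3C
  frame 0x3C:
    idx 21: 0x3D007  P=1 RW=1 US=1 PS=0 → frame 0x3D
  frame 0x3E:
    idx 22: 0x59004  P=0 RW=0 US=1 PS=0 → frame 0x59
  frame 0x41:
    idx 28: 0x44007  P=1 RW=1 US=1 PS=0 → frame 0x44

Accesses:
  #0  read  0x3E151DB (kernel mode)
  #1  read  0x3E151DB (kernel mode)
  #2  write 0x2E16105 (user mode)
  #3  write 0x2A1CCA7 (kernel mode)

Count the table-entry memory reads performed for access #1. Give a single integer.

Per-access translation:
#0 VA=0x3E151DB (r,kernel):
  lvl0: tbl 0x39, slot 31 ⇒ 0x3C007 (P1/RW1/US1/PS0)
  lvl1: tbl 0x3C, slot 21 ⇒ 0x3D007 (P1/RW1/US1/PS0)
  ✓ 0x3D1DB  — 2 lookups
#1 VA=0x3E151DB (r,kernel):
  TLB hit vpn=0x3E15 → PA=0x3D1DB
#2 VA=0x2E16105 (w,user):
  lvl0: tbl 0x39, slot 23 ⇒ 0x3E007 (P1/RW1/US1/PS0)
  lvl1: tbl 0x3E, slot 22 ⇒ 0x59004 (P0/RW0/US1/PS0)
  ⇒ fault: PAGE_NOT_PRESENT  — 2 lookups
#3 VA=0x2A1CCA7 (w,kernel):
  lvl0: tbl 0x39, slot 21 ⇒ 0x41007 (P1/RW1/US1/PS0)
  lvl1: tbl 0x41, slot 28 ⇒ 0x44007 (P1/RW1/US1/PS0)
  ✓ 0x44CA7  — 2 lookups

Entries read for #1: 0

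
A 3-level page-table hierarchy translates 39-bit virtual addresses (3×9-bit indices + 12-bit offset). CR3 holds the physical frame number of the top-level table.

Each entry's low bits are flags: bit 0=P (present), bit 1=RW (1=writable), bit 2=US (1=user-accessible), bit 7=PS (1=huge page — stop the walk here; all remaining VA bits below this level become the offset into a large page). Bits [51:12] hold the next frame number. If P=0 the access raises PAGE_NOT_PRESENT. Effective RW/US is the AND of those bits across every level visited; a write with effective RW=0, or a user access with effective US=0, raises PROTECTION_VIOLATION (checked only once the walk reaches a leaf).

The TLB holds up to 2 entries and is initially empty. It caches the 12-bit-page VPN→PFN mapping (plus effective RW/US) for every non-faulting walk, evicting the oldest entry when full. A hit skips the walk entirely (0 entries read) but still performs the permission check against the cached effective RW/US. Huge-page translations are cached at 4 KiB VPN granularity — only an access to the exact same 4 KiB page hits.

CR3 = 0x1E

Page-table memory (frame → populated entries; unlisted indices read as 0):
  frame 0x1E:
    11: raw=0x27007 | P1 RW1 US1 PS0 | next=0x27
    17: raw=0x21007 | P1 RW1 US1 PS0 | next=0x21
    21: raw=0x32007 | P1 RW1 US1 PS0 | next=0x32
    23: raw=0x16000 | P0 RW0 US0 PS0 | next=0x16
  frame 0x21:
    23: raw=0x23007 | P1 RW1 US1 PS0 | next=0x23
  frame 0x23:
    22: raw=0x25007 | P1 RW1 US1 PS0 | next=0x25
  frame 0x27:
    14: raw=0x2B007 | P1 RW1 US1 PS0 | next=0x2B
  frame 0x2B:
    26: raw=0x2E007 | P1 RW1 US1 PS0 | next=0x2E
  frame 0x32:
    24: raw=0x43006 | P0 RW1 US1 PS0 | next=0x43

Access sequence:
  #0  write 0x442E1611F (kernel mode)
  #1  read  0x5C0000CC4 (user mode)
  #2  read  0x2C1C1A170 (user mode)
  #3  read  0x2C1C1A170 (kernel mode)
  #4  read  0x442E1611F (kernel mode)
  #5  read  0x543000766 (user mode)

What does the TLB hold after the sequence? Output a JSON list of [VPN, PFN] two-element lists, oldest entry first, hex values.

Trace:
#0 VA=0x442E1611F (w,kernel):
  L0 @0x1E[17] → 0x21007  P=1,RW=1,US=1,PS=0
  L1 @0x21[23] → 0x23007  P=1,RW=1,US=1,PS=0
  L2 @0x23[22] → 0x25007  P=1,RW=1,US=1,PS=0
  → PA=0x2511F  (3 entries read)
#1 VA=0x5C0000CC4 (r,user):
  L0 @0x1E[23] → 0x16000  P=0,RW=0,US=0,PS=0
  → PAGE_NOT_PRESENT  (1 entries read)
#2 VA=0x2C1C1A170 (r,user):
  L0 @0x1E[11] → 0x27007  P=1,RW=1,US=1,PS=0
  L1 @0x27[14] → 0x2B007  P=1,RW=1,US=1,PS=0
  L2 @0x2B[26] → 0x2E007  P=1,RW=1,US=1,PS=0
  → PA=0x2E170  (3 entries read)
#3 VA=0x2C1C1A170 (r,kernel):
  TLB hit vpn=0x2C1C1A → PA=0x2E170
#4 VA=0x442E1611F (r,kernel):
  TLB hit vpn=0x442E16 → PA=0x2511F
#5 VA=0x543000766 (r,user):
  L0 @0x1E[21] → 0x32007  P=1,RW=1,US=1,PS=0
  L1 @0x32[24] → 0x43006  P=0,RW=1,US=1,PS=0
  → PAGE_NOT_PRESENT  (2 entries read)

TLB: [["0x442E16", "0x25"], ["0x2C1C1A", "0x2E"]]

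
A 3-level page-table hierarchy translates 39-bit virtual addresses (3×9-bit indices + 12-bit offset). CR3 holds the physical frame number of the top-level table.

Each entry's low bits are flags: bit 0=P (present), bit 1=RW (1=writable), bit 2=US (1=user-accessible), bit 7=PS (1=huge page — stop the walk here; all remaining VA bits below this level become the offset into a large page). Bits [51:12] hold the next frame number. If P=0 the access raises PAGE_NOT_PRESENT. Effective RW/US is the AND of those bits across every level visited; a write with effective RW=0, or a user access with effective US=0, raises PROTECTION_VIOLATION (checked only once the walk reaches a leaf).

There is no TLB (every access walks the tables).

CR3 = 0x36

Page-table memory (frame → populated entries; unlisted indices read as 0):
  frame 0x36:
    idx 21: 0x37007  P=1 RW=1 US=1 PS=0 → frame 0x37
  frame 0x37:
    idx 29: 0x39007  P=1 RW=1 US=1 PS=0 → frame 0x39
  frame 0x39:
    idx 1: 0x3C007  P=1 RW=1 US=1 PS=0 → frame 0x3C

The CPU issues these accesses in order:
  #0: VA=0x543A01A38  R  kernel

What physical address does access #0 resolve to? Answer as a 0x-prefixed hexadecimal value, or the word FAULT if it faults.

Per-access translation:
#0 VA=0x543A01A38 (r,kernel):
  L0 @0x36[21] → 0x37007  P=1,RW=1,US=1,PS=0
  L1 @0x37[29] → 0x39007  P=1,RW=1,US=1,PS=0
  L2 @0x39[1] → 0x3C007  P=1,RW=1,US=1,PS=0
  → PA=0x3CA38  (3 entries read)

Access #0 PA: 0x3CA38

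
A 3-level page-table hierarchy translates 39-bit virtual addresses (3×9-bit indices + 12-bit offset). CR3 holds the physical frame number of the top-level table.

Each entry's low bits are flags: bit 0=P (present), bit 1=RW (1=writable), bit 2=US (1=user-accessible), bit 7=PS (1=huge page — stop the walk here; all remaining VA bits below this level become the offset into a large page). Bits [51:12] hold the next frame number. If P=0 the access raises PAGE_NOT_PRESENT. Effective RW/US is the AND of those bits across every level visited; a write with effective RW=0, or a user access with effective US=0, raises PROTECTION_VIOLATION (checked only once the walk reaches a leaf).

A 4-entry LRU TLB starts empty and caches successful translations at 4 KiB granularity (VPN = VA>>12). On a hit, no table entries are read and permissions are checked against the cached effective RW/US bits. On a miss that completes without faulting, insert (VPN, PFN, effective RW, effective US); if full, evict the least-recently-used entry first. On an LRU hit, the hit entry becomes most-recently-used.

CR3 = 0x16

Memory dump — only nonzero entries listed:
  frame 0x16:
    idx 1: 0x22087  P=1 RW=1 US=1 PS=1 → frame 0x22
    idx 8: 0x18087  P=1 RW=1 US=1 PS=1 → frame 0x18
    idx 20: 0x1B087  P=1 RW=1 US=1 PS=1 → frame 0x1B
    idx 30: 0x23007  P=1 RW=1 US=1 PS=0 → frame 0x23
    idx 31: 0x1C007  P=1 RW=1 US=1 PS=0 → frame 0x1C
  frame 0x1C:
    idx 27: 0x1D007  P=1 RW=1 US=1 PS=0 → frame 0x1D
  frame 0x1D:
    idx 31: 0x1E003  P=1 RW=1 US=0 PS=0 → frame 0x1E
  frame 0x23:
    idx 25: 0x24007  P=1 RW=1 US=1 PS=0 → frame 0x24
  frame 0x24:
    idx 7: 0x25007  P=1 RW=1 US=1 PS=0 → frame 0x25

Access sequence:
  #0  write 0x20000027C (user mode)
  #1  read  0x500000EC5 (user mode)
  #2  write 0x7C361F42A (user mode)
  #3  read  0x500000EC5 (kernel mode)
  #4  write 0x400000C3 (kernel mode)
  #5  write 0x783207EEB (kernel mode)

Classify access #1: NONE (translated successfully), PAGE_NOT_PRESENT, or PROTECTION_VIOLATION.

Per-access translation:
#0 VA=0x20000027C (w,user):
  [0] read 0x16 idx=8: raw=0x18087 flags P=1 W=1 U=1 S=1
  ⇒ phys 0x1827C (huge @L0)  [1 reads]
#1 VA=0x500000EC5 (r,user):
  [0] read 0x16 idx=20: raw=0x1B087 flags P=1 W=1 U=1 S=1
  ⇒ phys 0x1BEC5 (huge @L0)  [1 reads]
#2 VA=0x7C361F42A (w,user):
  [0] read 0x16 idx=31: raw=0x1C007 flags P=1 W=1 U=1 S=0
  [1] read 0x1C idx=27: raw=0x1D007 flags P=1 W=1 U=1 S=0
  [2] read 0x1D idx=31: raw=0x1E003 flags P=1 W=1 U=0 S=0
  → PROTECTION_VIOLATION  (3 entries read)
#3 VA=0x500000EC5 (r,kernel):
  TLB hit vpn=0x500000 → PA=0x1BEC5
#4 VA=0x400000C3 (w,kernel):
  [0] read 0x16 idx=1: raw=0x22087 flags P=1 W=1 U=1 S=1
  ⇒ phys 0x220C3 (huge @L0)  [1 reads]
#5 VA=0x783207EEB (w,kernel):
  [0] read 0x16 idx=30: raw=0x23007 flags P=1 W=1 U=1 S=0
  [1] read 0x23 idx=25: raw=0x24007 flags P=1 W=1 U=1 S=0
  [2] read 0x24 idx=7: raw=0x25007 flags P=1 W=1 U=1 S=0
  ⇒ phys 0x25EEB  [3 reads]

Access #1 fault: NONE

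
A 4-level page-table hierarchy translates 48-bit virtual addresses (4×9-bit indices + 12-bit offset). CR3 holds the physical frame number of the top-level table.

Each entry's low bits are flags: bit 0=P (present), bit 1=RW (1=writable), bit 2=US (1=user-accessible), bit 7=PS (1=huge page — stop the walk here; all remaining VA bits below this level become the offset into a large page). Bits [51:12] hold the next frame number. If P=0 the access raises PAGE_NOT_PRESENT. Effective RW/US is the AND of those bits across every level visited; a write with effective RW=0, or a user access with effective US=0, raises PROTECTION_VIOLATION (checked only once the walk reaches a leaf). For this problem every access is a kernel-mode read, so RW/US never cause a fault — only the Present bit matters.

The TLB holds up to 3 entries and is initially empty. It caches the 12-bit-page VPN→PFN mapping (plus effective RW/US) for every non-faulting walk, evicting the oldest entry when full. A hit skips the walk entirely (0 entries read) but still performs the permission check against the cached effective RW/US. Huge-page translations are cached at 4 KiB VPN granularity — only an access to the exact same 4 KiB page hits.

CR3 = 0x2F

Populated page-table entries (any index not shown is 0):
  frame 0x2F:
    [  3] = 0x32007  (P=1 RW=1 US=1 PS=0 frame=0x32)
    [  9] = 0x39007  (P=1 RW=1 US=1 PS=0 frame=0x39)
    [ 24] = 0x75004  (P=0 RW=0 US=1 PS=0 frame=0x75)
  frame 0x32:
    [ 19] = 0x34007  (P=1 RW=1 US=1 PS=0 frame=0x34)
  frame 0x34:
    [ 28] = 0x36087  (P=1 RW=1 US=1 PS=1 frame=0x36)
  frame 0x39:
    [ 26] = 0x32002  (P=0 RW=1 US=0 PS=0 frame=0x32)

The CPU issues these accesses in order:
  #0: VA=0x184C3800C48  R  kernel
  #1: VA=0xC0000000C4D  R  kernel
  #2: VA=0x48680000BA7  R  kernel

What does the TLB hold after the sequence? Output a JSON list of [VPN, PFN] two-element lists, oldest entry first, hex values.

Trace:
#0 VA=0x184C3800C48 (r,kernel):
  lvl0: tbl 0x2F, slot 3 ⇒ 0x32007 (P1/RW1/US1/PS0)
  lvl1: tbl 0x32, slot 19 ⇒ 0x34007 (P1/RW1/US1/PS0)
  lvl2: tbl 0x34, slot 28 ⇒ 0x36087 (P1/RW1/US1/PS1)
  ⇒ phys 0x36C48 (huge @L2)  [3 reads]
#1 VA=0xC0000000C4D (r,kernel):
  lvl0: tbl 0x2F, slot 24 ⇒ 0x75004 (P0/RW0/US1/PS0)
  ⇒ fault: PAGE_NOT_PRESENT  — 1 lookups
#2 VA=0x48680000BA7 (r,kernel):
  lvl0: tbl 0x2F, slot 9 ⇒ 0x39007 (P1/RW1/US1/PS0)
  lvl1: tbl 0x39, slot 26 ⇒ 0x32002 (P0/RW1/US0/PS0)
  ⇒ fault: PAGE_NOT_PRESENT  — 2 lookups

TLB: [["0x184C3800", "0x36"]]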